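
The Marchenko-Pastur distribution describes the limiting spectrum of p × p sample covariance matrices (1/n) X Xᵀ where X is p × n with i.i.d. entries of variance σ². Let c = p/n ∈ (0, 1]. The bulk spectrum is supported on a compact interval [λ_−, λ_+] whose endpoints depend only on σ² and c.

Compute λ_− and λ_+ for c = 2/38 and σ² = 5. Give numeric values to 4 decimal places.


c = 2/38 = 0.052632; √c = 0.229416.
λ_− = σ² (1 − √c)² = 5 · (1 − 0.229416)² = 5 · (0.770584)² = 2.969001.
λ_+ = σ² (1 + √c)² = 5 · (1 + 0.229416)² = 5 · (1.229416)² = 7.557315.

Rounded to 4 decimal places: λ_− ≈ 2.9690, λ_+ ≈ 7.5573.


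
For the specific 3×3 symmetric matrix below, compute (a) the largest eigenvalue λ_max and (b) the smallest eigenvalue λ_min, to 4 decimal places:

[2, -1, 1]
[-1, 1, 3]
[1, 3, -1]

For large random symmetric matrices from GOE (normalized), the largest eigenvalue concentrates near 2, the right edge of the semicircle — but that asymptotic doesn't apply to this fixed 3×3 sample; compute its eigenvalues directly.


Since M is real symmetric, all three eigenvalues are real; they are the roots of det(λI − M) = λ³ − (tr M) λ² + s λ − det M, where s is the sum of the principal 2×2 minors.
tr M = 2 + 1 + (-1) = 2.
s = (2·1 − (-1)²) + (2·(-1) − 1²) + (1·(-1) − 3²) = 1 + (-3) + (-10) = -12.
det M (expand along row 1) = 2·(-10) − (-1)·(-2) + 1·(-4) = -26.
Characteristic polynomial: λ³ − 2λ² − 12λ + 26 = 0.
Substitute λ = y + (tr M)/3 = y + 0.666667 to remove the quadratic term: y³ + p·y + q = 0 with p = s − (tr M)²/3 = -13.333333 and q = −2(tr M)³/27 + (tr M)·s/3 − det M = 17.407407.
Three real roots ⇒ use the trigonometric (Viète) form: r = 2√(−p/3) = 4.216370, φ = arccos(3q/(p·r)) = arccos(-0.928919) = 2.762279 rad.
y_k = r·cos(φ/3 − 2πk/3) for k = 0, 1, 2 gives y = 2.551813, 1.630900, -4.182713.
λ_k = y_k + 0.666667 gives λ = 3.2185, 2.2976, -3.5160 (check: the sum is 2.0000 = tr M).

Hence λ_max = 3.2185 and λ_min = -3.5160.


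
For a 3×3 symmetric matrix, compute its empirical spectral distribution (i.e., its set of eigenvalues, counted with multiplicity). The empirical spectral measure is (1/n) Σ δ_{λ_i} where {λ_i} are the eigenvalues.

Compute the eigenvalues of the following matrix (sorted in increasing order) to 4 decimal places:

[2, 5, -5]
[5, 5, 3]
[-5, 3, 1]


Since M is real symmetric, all three eigenvalues are real; they are the roots of det(λI − M) = λ³ − (tr M) λ² + s λ − det M, where s is the sum of the principal 2×2 minors.
tr M = 2 + 5 + 1 = 8.
s = (2·5 − 5²) + (2·1 − (-5)²) + (5·1 − 3²) = -15 + (-23) + (-4) = -42.
det M (expand along row 1) = 2·(-4) − 5·20 + (-5)·40 = -308.
Characteristic polynomial: λ³ − 8λ² − 42λ + 308 = 0.
Substitute λ = y + (tr M)/3 = y + 2.666667 to remove the quadratic term: y³ + p·y + q = 0 with p = s − (tr M)²/3 = -63.333333 and q = −2(tr M)³/27 + (tr M)·s/3 − det M = 158.074074.
Three real roots ⇒ use the trigonometric (Viète) form: r = 2√(−p/3) = 9.189366, φ = arccos(3q/(p·r)) = arccos(-0.814824) = 2.523223 rad.
y_k = r·cos(φ/3 − 2πk/3) for k = 0, 1, 2 gives y = 6.126206, 2.868636, -8.994842.
λ_k = y_k + 2.666667 gives λ = 8.7929, 5.5353, -6.3282 (check: the sum is 8.0000 = tr M).

Eigenvalues sorted in increasing order: [-6.3282, 5.5353, 8.7929].


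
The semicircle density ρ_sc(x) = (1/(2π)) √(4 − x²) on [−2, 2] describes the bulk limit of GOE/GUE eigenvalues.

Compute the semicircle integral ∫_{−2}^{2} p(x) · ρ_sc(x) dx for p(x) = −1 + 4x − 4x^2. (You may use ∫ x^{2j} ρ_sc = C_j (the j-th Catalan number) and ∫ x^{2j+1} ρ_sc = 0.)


Write p(x) = Σ a_i x^i, split into monomials and integrate each against ρ_sc separately.
Using ∫ x^{2j} ρ_sc = C_j = (1/(j+1)) C(2j, j) (Catalan numbers) and ∫ x^{2j+1} ρ_sc = 0 (odd monomials vanish by symmetry):
  i = 0 (even): a_0 · C_{0} = -1 · 1 = -1
  i = 1 (odd): ∫ x^1 ρ_sc = 0 (vanishes)
  i = 2 (even): a_2 · C_{1} = -4 · 1 = -4

Summing the contributions: ∫_{−2}^{2} p(x) ρ_sc(x) dx = (-1) + (-4) = -5.


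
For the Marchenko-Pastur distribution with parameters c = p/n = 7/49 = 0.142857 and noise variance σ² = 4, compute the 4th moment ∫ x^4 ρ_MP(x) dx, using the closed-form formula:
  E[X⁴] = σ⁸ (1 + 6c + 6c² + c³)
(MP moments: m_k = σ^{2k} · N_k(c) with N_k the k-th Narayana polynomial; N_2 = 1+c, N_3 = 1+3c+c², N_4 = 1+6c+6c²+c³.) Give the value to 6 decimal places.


E[X⁴] = σ⁸ (1 + 6c + 6c² + c³) (fourth MP moment). With σ² = 4 (so σ⁸ = 256) and c = 7/49 = 0.142857: E[X⁴] = 256 · (1 + 6·0.142857 + 6·(0.142857)² + (0.142857)³) = 256 · 1.982507.

So E[X^4] = 507.521866.


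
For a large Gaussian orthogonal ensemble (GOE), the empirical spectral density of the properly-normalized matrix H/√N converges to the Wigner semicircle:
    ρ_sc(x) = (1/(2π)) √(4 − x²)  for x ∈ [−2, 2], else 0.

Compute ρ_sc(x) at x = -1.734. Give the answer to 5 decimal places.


ρ_sc(x) = (1/(2π)) √(4 − x²). With x = -1.734:
  4 − x² = 4 − (-1.734)² = 4 − 3.006756 = 0.993244.
  √(4 − x²) = 0.996616.
  1/(2π) = 0.159155.
  ρ_sc(-1.734) = 0.159155 · 0.996616 = 0.158616.

Rounded to 5 decimal places: ρ_sc(-1.734) ≈ 0.15862.


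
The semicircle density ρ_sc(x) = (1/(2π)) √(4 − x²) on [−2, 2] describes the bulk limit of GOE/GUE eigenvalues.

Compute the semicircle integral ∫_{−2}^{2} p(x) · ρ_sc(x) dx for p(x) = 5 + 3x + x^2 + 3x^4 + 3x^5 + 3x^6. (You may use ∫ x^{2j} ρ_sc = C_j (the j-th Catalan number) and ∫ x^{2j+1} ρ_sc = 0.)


Write p(x) = Σ a_i x^i, split into monomials and integrate each against ρ_sc separately.
Using ∫ x^{2j} ρ_sc = C_j = (1/(j+1)) C(2j, j) (Catalan numbers) and ∫ x^{2j+1} ρ_sc = 0 (odd monomials vanish by symmetry):
  i = 0 (even): a_0 · C_{0} = 5 · 1 = 5
  i = 1 (odd): ∫ x^1 ρ_sc = 0 (vanishes)
  i = 2 (even): a_2 · C_{1} = 1 · 1 = 1
  i = 4 (even): a_4 · C_{2} = 3 · 2 = 6
  i = 5 (odd): ∫ x^5 ρ_sc = 0 (vanishes)
  i = 6 (even): a_6 · C_{3} = 3 · 5 = 15

Summing the contributions: ∫_{−2}^{2} p(x) ρ_sc(x) dx = 5 + 1 + 6 + 15 = 27.


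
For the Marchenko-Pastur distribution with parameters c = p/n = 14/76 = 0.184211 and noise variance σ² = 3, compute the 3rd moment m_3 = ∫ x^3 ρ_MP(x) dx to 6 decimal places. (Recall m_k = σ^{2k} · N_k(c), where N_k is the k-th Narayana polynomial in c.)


E[X³] = σ⁶ (1 + 3c + c²) (third MP moment). With σ² = 3 (so σ⁶ = 27) and c = 14/76 = 0.184211: E[X³] = 27 · (1 + 3·0.184211 + (0.184211)²) = 27 · 1.586565.

So E[X^3] = 42.837258.


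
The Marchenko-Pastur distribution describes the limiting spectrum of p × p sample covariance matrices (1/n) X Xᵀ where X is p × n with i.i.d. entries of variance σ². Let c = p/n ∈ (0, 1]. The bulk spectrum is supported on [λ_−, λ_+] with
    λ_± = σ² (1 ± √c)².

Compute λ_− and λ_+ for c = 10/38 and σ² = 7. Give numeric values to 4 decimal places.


c = 10/38 = 0.263158; √c = 0.512989.
λ_− = σ² (1 − √c)² = 7 · (1 − 0.512989)² = 7 · (0.487011)² = 1.660257.
λ_+ = σ² (1 + √c)² = 7 · (1 + 0.512989)² = 7 · (1.512989)² = 16.023954.

Rounded to 4 decimal places: λ_− ≈ 1.6603, λ_+ ≈ 16.0240.


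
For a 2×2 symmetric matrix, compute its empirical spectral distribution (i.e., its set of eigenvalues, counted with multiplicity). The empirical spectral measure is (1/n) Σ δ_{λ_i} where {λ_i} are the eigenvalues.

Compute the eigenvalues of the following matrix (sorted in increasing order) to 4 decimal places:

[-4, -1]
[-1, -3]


Since M is real symmetric, both eigenvalues are real; they are the roots of det(λI − M) = λ² − (tr M) λ + det M.
tr M = -4 + (-3) = -7.
det M = (-4)·(-3) − (-1)² = 12 − 1 = 11.
Characteristic polynomial: λ² + 7λ + 11 = 0.
Discriminant Δ = (tr M)² − 4·det M = 49 − 44 = 5; √Δ = 2.236068.
λ = (tr M ± √Δ)/2 = (-7 ± 2.236068)/2, giving (tr M − √Δ)/2 = -4.6180 and (tr M + √Δ)/2 = -2.3820.

Eigenvalues sorted in increasing order: [-4.6180, -2.3820].


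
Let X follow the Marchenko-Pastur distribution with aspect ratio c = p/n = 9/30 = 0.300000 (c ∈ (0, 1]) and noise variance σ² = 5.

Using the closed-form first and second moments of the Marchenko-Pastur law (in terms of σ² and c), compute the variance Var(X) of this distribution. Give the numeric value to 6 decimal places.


Recall the MP moments m_1 = E[X] = σ² and m_2 = E[X²] = σ⁴ (1 + c).
m_1 = E[X] = σ² = 5, so m_1² = 25.
m_2 = E[X²] = σ⁴ (1 + c) = 25 · (1 + 0.300000) = 25 · 1.300000 = 32.500000.
(Note m_2 − m_1² simplifies to c · σ⁴ = 0.300000 · 25.)

Var(X) = m_2 − m_1² = 32.500000 − 25 = 7.500000.


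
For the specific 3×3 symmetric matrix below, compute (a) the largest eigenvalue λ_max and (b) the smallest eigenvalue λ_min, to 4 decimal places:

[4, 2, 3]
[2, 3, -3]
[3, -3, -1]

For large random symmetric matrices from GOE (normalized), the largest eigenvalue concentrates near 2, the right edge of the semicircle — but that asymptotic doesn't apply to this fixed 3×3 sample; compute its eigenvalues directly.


Since M is real symmetric, all three eigenvalues are real; they are the roots of det(λI − M) = λ³ − (tr M) λ² + s λ − det M, where s is the sum of the principal 2×2 minors.
tr M = 4 + 3 + (-1) = 6.
s = (4·3 − 2²) + (4·(-1) − 3²) + (3·(-1) − (-3)²) = 8 + (-13) + (-12) = -17.
det M (expand along row 1) = 4·(-12) − 2·7 + 3·(-15) = -107.
Characteristic polynomial: λ³ − 6λ² − 17λ + 107 = 0.
Substitute λ = y + (tr M)/3 = y + 2.000000 to remove the quadratic term: y³ + p·y + q = 0 with p = s − (tr M)²/3 = -29.000000 and q = −2(tr M)³/27 + (tr M)·s/3 − det M = 57.000000.
Three real roots ⇒ use the trigonometric (Viète) form: r = 2√(−p/3) = 6.218253, φ = arccos(3q/(p·r)) = arccos(-0.948265) = 2.818522 rad.
y_k = r·cos(φ/3 − 2πk/3) for k = 0, 1, 2 gives y = 3.669924, 2.512306, -6.182230.
λ_k = y_k + 2.000000 gives λ = 5.6699, 4.5123, -4.1822 (check: the sum is 6.0000 = tr M).

Hence λ_max = 5.6699 and λ_min = -4.1822.


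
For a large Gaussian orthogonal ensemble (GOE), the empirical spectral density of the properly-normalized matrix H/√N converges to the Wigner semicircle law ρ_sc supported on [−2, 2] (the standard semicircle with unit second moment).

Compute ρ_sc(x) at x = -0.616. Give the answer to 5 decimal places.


ρ_sc(x) = (1/(2π)) √(4 − x²). With x = -0.616:
  4 − x² = 4 − (-0.616)² = 4 − 0.379456 = 3.620544.
  √(4 − x²) = 1.902773.
  1/(2π) = 0.159155.
  ρ_sc(-0.616) = 0.159155 · 1.902773 = 0.302836.

Rounded to 5 decimal places: ρ_sc(-0.616) ≈ 0.30284.


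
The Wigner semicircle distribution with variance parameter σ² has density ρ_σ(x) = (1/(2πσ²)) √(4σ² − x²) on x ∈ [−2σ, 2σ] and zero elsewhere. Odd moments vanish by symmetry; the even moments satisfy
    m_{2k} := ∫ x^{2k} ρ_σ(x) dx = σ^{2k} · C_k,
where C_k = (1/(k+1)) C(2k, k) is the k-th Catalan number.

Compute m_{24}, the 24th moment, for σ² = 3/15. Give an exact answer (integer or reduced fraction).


By the scaled semicircle moment identity, m_{2k} = σ^{2k} · C_k with k = 12.
C_12 = (1/(k+1)) · C(2k, k) = (1/13) · C(24, 12) = (1/13) · 2704156 = 208012.
σ^{2k} = (σ²)^k = (3/15)^12 = 1/244140625.

Therefore m_{24} = σ^{24} · C_12 = (1/244140625) · 208012 = 208012/244140625.


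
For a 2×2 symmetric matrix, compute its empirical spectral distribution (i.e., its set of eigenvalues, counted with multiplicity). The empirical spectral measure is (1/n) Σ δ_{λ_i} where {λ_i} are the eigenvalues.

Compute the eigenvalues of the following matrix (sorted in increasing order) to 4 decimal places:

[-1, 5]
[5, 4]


Since M is real symmetric, both eigenvalues are real; they are the roots of det(λI − M) = λ² − (tr M) λ + det M.
tr M = -1 + 4 = 3.
det M = (-1)·4 − 5² = -4 − 25 = -29.
Characteristic polynomial: λ² − 3λ − 29 = 0.
Discriminant Δ = (tr M)² − 4·det M = 9 − (-116) = 125; √Δ = 11.180340.
λ = (tr M ± √Δ)/2 = (3 ± 11.180340)/2, giving (tr M − √Δ)/2 = -4.0902 and (tr M + √Δ)/2 = 7.0902.

Eigenvalues sorted in increasing order: [-4.0902, 7.0902].


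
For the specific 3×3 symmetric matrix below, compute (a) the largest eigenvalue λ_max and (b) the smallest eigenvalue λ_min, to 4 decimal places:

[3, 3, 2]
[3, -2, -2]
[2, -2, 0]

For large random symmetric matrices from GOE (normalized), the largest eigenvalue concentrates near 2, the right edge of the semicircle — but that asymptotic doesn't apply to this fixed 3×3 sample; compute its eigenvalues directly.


Since M is real symmetric, all three eigenvalues are real; they are the roots of det(λI − M) = λ³ − (tr M) λ² + s λ − det M, where s is the sum of the principal 2×2 minors.
tr M = 3 + (-2) + 0 = 1.
s = (3·(-2) − 3²) + (3·0 − 2²) + ((-2)·0 − (-2)²) = -15 + (-4) + (-4) = -23.
det M (expand along row 1) = 3·(-4) − 3·4 + 2·(-2) = -28.
Characteristic polynomial: λ³ − λ² − 23λ + 28 = 0.
Substitute λ = y + (tr M)/3 = y + 0.333333 to remove the quadratic term: y³ + p·y + q = 0 with p = s − (tr M)²/3 = -23.333333 and q = −2(tr M)³/27 + (tr M)·s/3 − det M = 20.259259.
Three real roots ⇒ use the trigonometric (Viète) form: r = 2√(−p/3) = 5.577734, φ = arccos(3q/(p·r)) = arccos(-0.466993) = 2.056683 rad.
y_k = r·cos(φ/3 − 2πk/3) for k = 0, 1, 2 gives y = 4.317522, 0.899438, -5.216961.
λ_k = y_k + 0.333333 gives λ = 4.6509, 1.2328, -4.8836 (check: the sum is 1.0000 = tr M).

Hence λ_max = 4.6509 and λ_min = -4.8836.


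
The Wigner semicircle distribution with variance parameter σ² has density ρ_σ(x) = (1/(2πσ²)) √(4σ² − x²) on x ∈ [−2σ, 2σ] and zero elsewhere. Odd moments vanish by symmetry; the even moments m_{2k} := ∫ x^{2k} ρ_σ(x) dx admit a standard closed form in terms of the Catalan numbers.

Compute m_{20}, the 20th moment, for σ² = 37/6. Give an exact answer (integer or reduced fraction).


By the scaled semicircle moment identity, m_{2k} = σ^{2k} · C_k with k = 10.
C_10 = (1/(k+1)) · C(2k, k) = (1/11) · C(20, 10) = (1/11) · 184756 = 16796.
σ^{2k} = (σ²)^k = (37/6)^10 = 4808584372417849/60466176.

Therefore m_{20} = σ^{20} · C_10 = (4808584372417849/60466176) · 16796 = 20191245779782547951/15116544.


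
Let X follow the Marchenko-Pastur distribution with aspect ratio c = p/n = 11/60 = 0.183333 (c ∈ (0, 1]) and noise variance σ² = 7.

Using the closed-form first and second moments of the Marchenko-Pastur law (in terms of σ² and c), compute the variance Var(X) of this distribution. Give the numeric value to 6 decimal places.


Recall the MP moments m_1 = E[X] = σ² and m_2 = E[X²] = σ⁴ (1 + c).
m_1 = E[X] = σ² = 7, so m_1² = 49.
m_2 = E[X²] = σ⁴ (1 + c) = 49 · (1 + 0.183333) = 49 · 1.183333 = 57.983333.
(Note m_2 − m_1² simplifies to c · σ⁴ = 0.183333 · 49.)

Var(X) = m_2 − m_1² = 57.983333 − 49 = 8.983333.


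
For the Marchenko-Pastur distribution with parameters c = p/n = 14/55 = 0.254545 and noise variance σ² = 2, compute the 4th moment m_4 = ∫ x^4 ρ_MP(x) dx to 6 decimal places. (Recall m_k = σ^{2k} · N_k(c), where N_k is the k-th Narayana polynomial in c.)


E[X⁴] = σ⁸ (1 + 6c + 6c² + c³) (fourth MP moment). With σ² = 2 (so σ⁸ = 16) and c = 14/55 = 0.254545: E[X⁴] = 16 · (1 + 6·0.254545 + 6·(0.254545)² + (0.254545)³) = 16 · 2.932526.

So E[X^4] = 46.920415.


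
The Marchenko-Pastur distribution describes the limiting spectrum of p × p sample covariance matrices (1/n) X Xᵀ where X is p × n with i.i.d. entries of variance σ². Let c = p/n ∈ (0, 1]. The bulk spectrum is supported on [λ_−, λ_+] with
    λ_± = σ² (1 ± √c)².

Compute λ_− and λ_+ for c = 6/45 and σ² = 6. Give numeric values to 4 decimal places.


c = 6/45 = 0.133333; √c = 0.365148.
λ_− = σ² (1 − √c)² = 6 · (1 − 0.365148)² = 6 · (0.634852)² = 2.418220.
λ_+ = σ² (1 + √c)² = 6 · (1 + 0.365148)² = 6 · (1.365148)² = 11.181780.

Rounded to 4 decimal places: λ_− ≈ 2.4182, λ_+ ≈ 11.1818.


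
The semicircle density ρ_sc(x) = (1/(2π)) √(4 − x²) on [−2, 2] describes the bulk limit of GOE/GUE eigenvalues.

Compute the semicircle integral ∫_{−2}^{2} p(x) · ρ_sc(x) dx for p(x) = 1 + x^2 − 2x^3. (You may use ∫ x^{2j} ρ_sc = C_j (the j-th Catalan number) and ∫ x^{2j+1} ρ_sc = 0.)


Write p(x) = Σ a_i x^i, split into monomials and integrate each against ρ_sc separately.
Using ∫ x^{2j} ρ_sc = C_j = (1/(j+1)) C(2j, j) (Catalan numbers) and ∫ x^{2j+1} ρ_sc = 0 (odd monomials vanish by symmetry):
  i = 0 (even): a_0 · C_{0} = 1 · 1 = 1
  i = 2 (even): a_2 · C_{1} = 1 · 1 = 1
  i = 3 (odd): ∫ x^3 ρ_sc = 0 (vanishes)

Summing the contributions: ∫_{−2}^{2} p(x) ρ_sc(x) dx = 1 + 1 = 2.


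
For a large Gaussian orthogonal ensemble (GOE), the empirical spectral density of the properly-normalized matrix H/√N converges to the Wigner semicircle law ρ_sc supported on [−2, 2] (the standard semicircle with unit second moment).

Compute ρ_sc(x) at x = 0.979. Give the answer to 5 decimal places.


ρ_sc(x) = (1/(2π)) √(4 − x²). With x = 0.979:
  4 − x² = 4 − (0.979)² = 4 − 0.958441 = 3.041559.
  √(4 − x²) = 1.744007.
  1/(2π) = 0.159155.
  ρ_sc(0.979) = 0.159155 · 1.744007 = 0.277567.

Rounded to 5 decimal places: ρ_sc(0.979) ≈ 0.27757.


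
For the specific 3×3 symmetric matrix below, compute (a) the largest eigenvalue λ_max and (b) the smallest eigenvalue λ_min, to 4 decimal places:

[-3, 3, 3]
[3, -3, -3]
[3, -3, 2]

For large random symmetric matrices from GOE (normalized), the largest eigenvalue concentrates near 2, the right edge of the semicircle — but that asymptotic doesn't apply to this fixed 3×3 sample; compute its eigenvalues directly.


Since M is real symmetric, all three eigenvalues are real; they are the roots of det(λI − M) = λ³ − (tr M) λ² + s λ − det M, where s is the sum of the principal 2×2 minors.
tr M = -3 + (-3) + 2 = -4.
s = ((-3)·(-3) − 3²) + ((-3)·2 − 3²) + ((-3)·2 − (-3)²) = 0 + (-15) + (-15) = -30.
det M (expand along row 1) = (-3)·(-15) − 3·15 + 3·0 = 0.
Characteristic polynomial: λ³ + 4λ² − 30λ = 0.
Substitute λ = y + (tr M)/3 = y − 1.333333 to remove the quadratic term: y³ + p·y + q = 0 with p = s − (tr M)²/3 = -35.333333 and q = −2(tr M)³/27 + (tr M)·s/3 − det M = 44.740741.
Three real roots ⇒ use the trigonometric (Viète) form: r = 2√(−p/3) = 6.863753, φ = arccos(3q/(p·r)) = arccos(-0.553450) = 2.157297 rad.
y_k = r·cos(φ/3 − 2πk/3) for k = 0, 1, 2 gives y = 5.164285, 1.333333, -6.497619.
λ_k = y_k − 1.333333 gives λ = 3.8310, 0.0000, -7.8310 (check: the sum is -4.0000 = tr M).

Hence λ_max = 3.8310 and λ_min = -7.8310.


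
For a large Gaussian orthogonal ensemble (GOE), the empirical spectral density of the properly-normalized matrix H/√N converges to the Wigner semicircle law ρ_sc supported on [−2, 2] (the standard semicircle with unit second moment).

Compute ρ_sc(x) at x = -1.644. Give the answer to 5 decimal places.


ρ_sc(x) = (1/(2π)) √(4 − x²). With x = -1.644:
  4 − x² = 4 − (-1.644)² = 4 − 2.702736 = 1.297264.
  √(4 − x²) = 1.138975.
  1/(2π) = 0.159155.
  ρ_sc(-1.644) = 0.159155 · 1.138975 = 0.181273.

Rounded to 5 decimal places: ρ_sc(-1.644) ≈ 0.18127.


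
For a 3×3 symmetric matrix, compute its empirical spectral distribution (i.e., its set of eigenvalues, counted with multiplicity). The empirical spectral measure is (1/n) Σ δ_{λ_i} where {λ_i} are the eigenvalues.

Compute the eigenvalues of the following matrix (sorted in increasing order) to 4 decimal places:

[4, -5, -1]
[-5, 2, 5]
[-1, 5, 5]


Since M is real symmetric, all three eigenvalues are real; they are the roots of det(λI − M) = λ³ − (tr M) λ² + s λ − det M, where s is the sum of the principal 2×2 minors.
tr M = 4 + 2 + 5 = 11.
s = (4·2 − (-5)²) + (4·5 − (-1)²) + (2·5 − 5²) = -17 + 19 + (-15) = -13.
det M (expand along row 1) = 4·(-15) − (-5)·(-20) + (-1)·(-23) = -137.
Characteristic polynomial: λ³ − 11λ² − 13λ + 137 = 0.
Substitute λ = y + (tr M)/3 = y + 3.666667 to remove the quadratic term: y³ + p·y + q = 0 with p = s − (tr M)²/3 = -53.333333 and q = −2(tr M)³/27 + (tr M)·s/3 − det M = -9.259259.
Three real roots ⇒ use the trigonometric (Viète) form: r = 2√(−p/3) = 8.432740, φ = arccos(3q/(p·r)) = arccos(0.061763) = 1.508994 rad.
y_k = r·cos(φ/3 − 2πk/3) for k = 0, 1, 2 gives y = 7.388273, -0.173709, -7.214563.
λ_k = y_k + 3.666667 gives λ = 11.0549, 3.4930, -3.5479 (check: the sum is 11.0000 = tr M).

Eigenvalues sorted in increasing order: [-3.5479, 3.4930, 11.0549].


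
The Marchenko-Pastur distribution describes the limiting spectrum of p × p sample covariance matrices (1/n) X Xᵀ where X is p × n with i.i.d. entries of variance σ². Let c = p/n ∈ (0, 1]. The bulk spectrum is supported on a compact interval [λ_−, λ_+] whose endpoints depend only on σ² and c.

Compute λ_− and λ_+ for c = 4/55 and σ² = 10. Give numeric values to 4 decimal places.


c = 4/55 = 0.072727; √c = 0.269680.
λ_− = σ² (1 − √c)² = 10 · (1 − 0.269680)² = 10 · (0.730320)² = 5.333674.
λ_+ = σ² (1 + √c)² = 10 · (1 + 0.269680)² = 10 · (1.269680)² = 16.120872.

Rounded to 4 decimal places: λ_− ≈ 5.3337, λ_+ ≈ 16.1209.


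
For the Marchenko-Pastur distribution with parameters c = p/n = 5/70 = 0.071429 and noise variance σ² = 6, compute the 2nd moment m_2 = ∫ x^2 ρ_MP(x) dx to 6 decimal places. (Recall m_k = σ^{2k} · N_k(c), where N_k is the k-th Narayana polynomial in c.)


E[X²] = σ⁴ (1 + c) (second MP moment). With σ² = 6 (so σ⁴ = 36) and c = 5/70 = 0.071429: E[X²] = 36 · (1 + 0.071429) = 36 · 1.071429.

So E[X^2] = 38.571429.


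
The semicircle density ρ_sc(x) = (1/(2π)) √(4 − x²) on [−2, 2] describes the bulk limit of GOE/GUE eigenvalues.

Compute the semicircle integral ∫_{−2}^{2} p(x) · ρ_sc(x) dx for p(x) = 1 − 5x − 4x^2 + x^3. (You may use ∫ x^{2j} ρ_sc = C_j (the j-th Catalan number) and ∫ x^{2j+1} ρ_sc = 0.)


Write p(x) = Σ a_i x^i, split into monomials and integrate each against ρ_sc separately.
Using ∫ x^{2j} ρ_sc = C_j = (1/(j+1)) C(2j, j) (Catalan numbers) and ∫ x^{2j+1} ρ_sc = 0 (odd monomials vanish by symmetry):
  i = 0 (even): a_0 · C_{0} = 1 · 1 = 1
  i = 1 (odd): ∫ x^1 ρ_sc = 0 (vanishes)
  i = 2 (even): a_2 · C_{1} = -4 · 1 = -4
  i = 3 (odd): ∫ x^3 ρ_sc = 0 (vanishes)

Summing the contributions: ∫_{−2}^{2} p(x) ρ_sc(x) dx = 1 + (-4) = -3.


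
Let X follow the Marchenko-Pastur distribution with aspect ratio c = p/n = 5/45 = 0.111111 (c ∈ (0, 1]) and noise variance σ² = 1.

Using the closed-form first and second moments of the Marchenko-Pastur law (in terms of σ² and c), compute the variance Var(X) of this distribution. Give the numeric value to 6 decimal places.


Recall the MP moments m_1 = E[X] = σ² and m_2 = E[X²] = σ⁴ (1 + c).
m_1 = E[X] = σ² = 1, so m_1² = 1.
m_2 = E[X²] = σ⁴ (1 + c) = 1 · (1 + 0.111111) = 1 · 1.111111 = 1.111111.
(Note m_2 − m_1² simplifies to c · σ⁴ = 0.111111 · 1.)

Var(X) = m_2 − m_1² = 1.111111 − 1 = 0.111111.


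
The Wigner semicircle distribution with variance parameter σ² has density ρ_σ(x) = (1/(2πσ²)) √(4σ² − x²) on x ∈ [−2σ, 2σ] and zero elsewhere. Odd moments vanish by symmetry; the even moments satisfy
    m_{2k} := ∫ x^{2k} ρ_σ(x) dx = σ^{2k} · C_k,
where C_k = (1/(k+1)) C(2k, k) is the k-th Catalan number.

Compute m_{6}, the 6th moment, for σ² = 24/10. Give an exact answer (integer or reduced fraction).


By the scaled semicircle moment identity, m_{2k} = σ^{2k} · C_k with k = 3.
C_3 = (1/(k+1)) · C(2k, k) = (1/4) · C(6, 3) = (1/4) · 20 = 5.
σ^{2k} = (σ²)^k = (24/10)^3 = 1728/125.

Therefore m_{6} = σ^{6} · C_3 = (1728/125) · 5 = 1728/25.


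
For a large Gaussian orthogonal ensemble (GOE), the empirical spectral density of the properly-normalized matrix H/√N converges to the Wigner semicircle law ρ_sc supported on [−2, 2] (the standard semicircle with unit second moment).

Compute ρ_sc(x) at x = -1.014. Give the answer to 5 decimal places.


ρ_sc(x) = (1/(2π)) √(4 − x²). With x = -1.014:
  4 − x² = 4 − (-1.014)² = 4 − 1.028196 = 2.971804.
  √(4 − x²) = 1.723892.
  1/(2π) = 0.159155.
  ρ_sc(-1.014) = 0.159155 · 1.723892 = 0.274366.

Rounded to 5 decimal places: ρ_sc(-1.014) ≈ 0.27437.


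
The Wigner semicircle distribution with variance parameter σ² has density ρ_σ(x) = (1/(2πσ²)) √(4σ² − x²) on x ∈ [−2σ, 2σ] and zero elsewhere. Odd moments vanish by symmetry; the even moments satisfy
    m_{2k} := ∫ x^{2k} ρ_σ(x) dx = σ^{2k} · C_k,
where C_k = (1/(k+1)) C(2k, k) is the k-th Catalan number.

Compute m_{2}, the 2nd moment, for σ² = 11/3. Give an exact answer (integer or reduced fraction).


By the scaled semicircle moment identity, m_{2k} = σ^{2k} · C_k with k = 1.
C_1 = (1/(k+1)) · C(2k, k) = (1/2) · C(2, 1) = (1/2) · 2 = 1.
σ^{2k} = (σ²)^k = (11/3)^1 = 11/3.

Therefore m_{2} = σ^{2} · C_1 = (11/3) · 1 = 11/3.


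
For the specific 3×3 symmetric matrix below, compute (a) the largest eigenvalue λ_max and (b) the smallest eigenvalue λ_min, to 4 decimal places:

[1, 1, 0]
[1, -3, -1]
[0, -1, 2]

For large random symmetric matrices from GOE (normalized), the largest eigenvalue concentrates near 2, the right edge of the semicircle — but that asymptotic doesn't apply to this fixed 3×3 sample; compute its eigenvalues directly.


Since M is real symmetric, all three eigenvalues are real; they are the roots of det(λI − M) = λ³ − (tr M) λ² + s λ − det M, where s is the sum of the principal 2×2 minors.
tr M = 1 + (-3) + 2 = 0.
s = (1·(-3) − 1²) + (1·2 − 0²) + ((-3)·2 − (-1)²) = -4 + 2 + (-7) = -9.
det M (expand along row 1) = 1·(-7) − 1·2 + 0·(-1) = -9.
Characteristic polynomial: λ³ − 9λ + 9 = 0.
Substitute λ = y + (tr M)/3 = y + 0.000000 to remove the quadratic term: y³ + p·y + q = 0 with p = s − (tr M)²/3 = -9.000000 and q = −2(tr M)³/27 + (tr M)·s/3 − det M = 9.000000.
Three real roots ⇒ use the trigonometric (Viète) form: r = 2√(−p/3) = 3.464102, φ = arccos(3q/(p·r)) = arccos(-0.866025) = 2.617994 rad.
y_k = r·cos(φ/3 − 2πk/3) for k = 0, 1, 2 gives y = 2.226682, 1.184793, -3.411474.
λ_k = y_k + 0.000000 gives λ = 2.2267, 1.1848, -3.4115 (check: the sum is 0.0000 = tr M).

Hence λ_max = 2.2267 and λ_min = -3.4115.


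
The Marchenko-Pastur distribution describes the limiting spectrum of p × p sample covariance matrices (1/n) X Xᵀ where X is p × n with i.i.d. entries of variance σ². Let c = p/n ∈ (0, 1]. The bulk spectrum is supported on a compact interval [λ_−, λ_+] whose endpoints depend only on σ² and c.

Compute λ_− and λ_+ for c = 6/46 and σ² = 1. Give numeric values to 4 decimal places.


c = 6/46 = 0.130435; √c = 0.361158.
λ_− = σ² (1 − √c)² = 1 · (1 − 0.361158)² = 1 · (0.638842)² = 0.408120.
λ_+ = σ² (1 + √c)² = 1 · (1 + 0.361158)² = 1 · (1.361158)² = 1.852750.

Rounded to 4 decimal places: λ_− ≈ 0.4081, λ_+ ≈ 1.8527.


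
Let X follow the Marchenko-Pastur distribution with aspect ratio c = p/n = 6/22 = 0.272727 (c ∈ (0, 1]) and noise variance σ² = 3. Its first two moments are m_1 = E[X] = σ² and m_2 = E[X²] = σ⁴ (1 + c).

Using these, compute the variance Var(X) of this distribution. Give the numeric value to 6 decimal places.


m_1 = E[X] = σ² = 3, so m_1² = 9.
m_2 = E[X²] = σ⁴ (1 + c) = 9 · (1 + 0.272727) = 9 · 1.272727 = 11.454545.
(Note m_2 − m_1² simplifies to c · σ⁴ = 0.272727 · 9.)

Var(X) = m_2 − m_1² = 11.454545 − 9 = 2.454545.


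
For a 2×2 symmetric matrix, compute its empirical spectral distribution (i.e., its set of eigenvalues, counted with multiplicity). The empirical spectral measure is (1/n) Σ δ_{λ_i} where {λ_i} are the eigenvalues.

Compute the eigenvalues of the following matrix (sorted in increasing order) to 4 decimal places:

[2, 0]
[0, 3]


Since M is real symmetric, both eigenvalues are real; they are the roots of det(λI − M) = λ² − (tr M) λ + det M.
tr M = 2 + 3 = 5.
det M = 2·3 − 0² = 6 − 0 = 6.
Characteristic polynomial: λ² − 5λ + 6 = 0.
Discriminant Δ = (tr M)² − 4·det M = 25 − 24 = 1; √Δ = 1.000000.
λ = (tr M ± √Δ)/2 = (5 ± 1.000000)/2, giving (tr M − √Δ)/2 = 2.0000 and (tr M + √Δ)/2 = 3.0000.

Eigenvalues sorted in increasing order: [2.0000, 3.0000].


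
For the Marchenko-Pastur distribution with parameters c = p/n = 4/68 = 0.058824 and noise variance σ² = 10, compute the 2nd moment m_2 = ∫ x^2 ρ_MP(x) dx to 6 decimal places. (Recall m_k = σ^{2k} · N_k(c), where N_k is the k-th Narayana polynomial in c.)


E[X²] = σ⁴ (1 + c) (second MP moment). With σ² = 10 (so σ⁴ = 100) and c = 4/68 = 0.058824: E[X²] = 100 · (1 + 0.058824) = 100 · 1.058824.

So E[X^2] = 105.882353.


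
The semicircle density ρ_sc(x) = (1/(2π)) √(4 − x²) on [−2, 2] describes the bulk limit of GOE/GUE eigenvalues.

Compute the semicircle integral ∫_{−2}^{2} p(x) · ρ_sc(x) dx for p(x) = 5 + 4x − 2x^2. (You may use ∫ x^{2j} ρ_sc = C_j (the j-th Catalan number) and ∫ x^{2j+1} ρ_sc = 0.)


Write p(x) = Σ a_i x^i, split into monomials and integrate each against ρ_sc separately.
Using ∫ x^{2j} ρ_sc = C_j = (1/(j+1)) C(2j, j) (Catalan numbers) and ∫ x^{2j+1} ρ_sc = 0 (odd monomials vanish by symmetry):
  i = 0 (even): a_0 · C_{0} = 5 · 1 = 5
  i = 1 (odd): ∫ x^1 ρ_sc = 0 (vanishes)
  i = 2 (even): a_2 · C_{1} = -2 · 1 = -2

Summing the contributions: ∫_{−2}^{2} p(x) ρ_sc(x) dx = 5 + (-2) = 3.


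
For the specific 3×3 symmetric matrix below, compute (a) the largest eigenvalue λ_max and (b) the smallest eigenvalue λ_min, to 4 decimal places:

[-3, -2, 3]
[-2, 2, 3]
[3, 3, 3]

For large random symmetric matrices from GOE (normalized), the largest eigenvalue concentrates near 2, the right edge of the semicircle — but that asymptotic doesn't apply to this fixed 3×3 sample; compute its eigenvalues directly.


Since M is real symmetric, all three eigenvalues are real; they are the roots of det(λI − M) = λ³ − (tr M) λ² + s λ − det M, where s is the sum of the principal 2×2 minors.
tr M = -3 + 2 + 3 = 2.
s = ((-3)·2 − (-2)²) + ((-3)·3 − 3²) + (2·3 − 3²) = -10 + (-18) + (-3) = -31.
det M (expand along row 1) = (-3)·(-3) − (-2)·(-15) + 3·(-12) = -57.
Characteristic polynomial: λ³ − 2λ² − 31λ + 57 = 0.
Substitute λ = y + (tr M)/3 = y + 0.666667 to remove the quadratic term: y³ + p·y + q = 0 with p = s − (tr M)²/3 = -32.333333 and q = −2(tr M)³/27 + (tr M)·s/3 − det M = 35.740741.
Three real roots ⇒ use the trigonometric (Viète) form: r = 2√(−p/3) = 6.565905, φ = arccos(3q/(p·r)) = arccos(-0.505056) = 2.100243 rad.
y_k = r·cos(φ/3 − 2πk/3) for k = 0, 1, 2 gives y = 5.021538, 1.152761, -6.174299.
λ_k = y_k + 0.666667 gives λ = 5.6882, 1.8194, -5.5076 (check: the sum is 2.0000 = tr M).

Hence λ_max = 5.6882 and λ_min = -5.5076.


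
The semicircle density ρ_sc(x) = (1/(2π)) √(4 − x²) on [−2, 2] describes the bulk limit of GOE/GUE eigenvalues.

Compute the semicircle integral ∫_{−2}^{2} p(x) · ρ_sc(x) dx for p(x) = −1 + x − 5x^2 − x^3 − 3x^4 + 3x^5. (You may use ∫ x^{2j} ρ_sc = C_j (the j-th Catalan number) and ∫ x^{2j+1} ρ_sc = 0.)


Write p(x) = Σ a_i x^i, split into monomials and integrate each against ρ_sc separately.
Using ∫ x^{2j} ρ_sc = C_j = (1/(j+1)) C(2j, j) (Catalan numbers) and ∫ x^{2j+1} ρ_sc = 0 (odd monomials vanish by symmetry):
  i = 0 (even): a_0 · C_{0} = -1 · 1 = -1
  i = 1 (odd): ∫ x^1 ρ_sc = 0 (vanishes)
  i = 2 (even): a_2 · C_{1} = -5 · 1 = -5
  i = 3 (odd): ∫ x^3 ρ_sc = 0 (vanishes)
  i = 4 (even): a_4 · C_{2} = -3 · 2 = -6
  i = 5 (odd): ∫ x^5 ρ_sc = 0 (vanishes)

Summing the contributions: ∫_{−2}^{2} p(x) ρ_sc(x) dx = (-1) + (-5) + (-6) = -12.


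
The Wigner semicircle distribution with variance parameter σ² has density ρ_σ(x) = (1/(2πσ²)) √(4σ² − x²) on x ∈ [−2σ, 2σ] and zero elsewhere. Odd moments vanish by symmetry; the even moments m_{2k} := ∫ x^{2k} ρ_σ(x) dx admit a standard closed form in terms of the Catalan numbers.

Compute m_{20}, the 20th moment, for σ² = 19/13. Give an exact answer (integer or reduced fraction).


By the scaled semicircle moment identity, m_{2k} = σ^{2k} · C_k with k = 10.
C_10 = (1/(k+1)) · C(2k, k) = (1/11) · C(20, 10) = (1/11) · 184756 = 16796.
σ^{2k} = (σ²)^k = (19/13)^10 = 6131066257801/137858491849.

Therefore m_{20} = σ^{20} · C_10 = (6131066257801/137858491849) · 16796 = 7921337605078892/10604499373.


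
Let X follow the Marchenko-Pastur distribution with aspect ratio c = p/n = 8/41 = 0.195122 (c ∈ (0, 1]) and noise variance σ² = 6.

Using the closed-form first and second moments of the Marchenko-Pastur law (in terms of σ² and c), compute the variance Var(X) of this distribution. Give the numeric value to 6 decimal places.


Recall the MP moments m_1 = E[X] = σ² and m_2 = E[X²] = σ⁴ (1 + c).
m_1 = E[X] = σ² = 6, so m_1² = 36.
m_2 = E[X²] = σ⁴ (1 + c) = 36 · (1 + 0.195122) = 36 · 1.195122 = 43.024390.
(Note m_2 − m_1² simplifies to c · σ⁴ = 0.195122 · 36.)

Var(X) = m_2 − m_1² = 43.024390 − 36 = 7.024390.


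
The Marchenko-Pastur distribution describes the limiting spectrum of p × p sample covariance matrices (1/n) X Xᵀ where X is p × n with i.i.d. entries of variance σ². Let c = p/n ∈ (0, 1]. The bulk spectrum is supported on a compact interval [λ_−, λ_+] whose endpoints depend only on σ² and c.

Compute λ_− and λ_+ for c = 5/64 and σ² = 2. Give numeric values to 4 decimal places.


c = 5/64 = 0.078125; √c = 0.279508.
λ_− = σ² (1 − √c)² = 2 · (1 − 0.279508)² = 2 · (0.720492)² = 1.038216.
λ_+ = σ² (1 + √c)² = 2 · (1 + 0.279508)² = 2 · (1.279508)² = 3.274284.

Rounded to 4 decimal places: λ_− ≈ 1.0382, λ_+ ≈ 3.2743.


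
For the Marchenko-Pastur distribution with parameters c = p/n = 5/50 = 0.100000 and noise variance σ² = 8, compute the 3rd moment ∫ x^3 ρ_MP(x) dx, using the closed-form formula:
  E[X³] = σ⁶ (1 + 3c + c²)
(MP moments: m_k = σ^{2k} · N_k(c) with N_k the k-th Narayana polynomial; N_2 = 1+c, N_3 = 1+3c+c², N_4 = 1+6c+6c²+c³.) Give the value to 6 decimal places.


E[X³] = σ⁶ (1 + 3c + c²) (third MP moment). With σ² = 8 (so σ⁶ = 512) and c = 5/50 = 0.100000: E[X³] = 512 · (1 + 3·0.100000 + (0.100000)²) = 512 · 1.310000.

So E[X^3] = 670.720000.


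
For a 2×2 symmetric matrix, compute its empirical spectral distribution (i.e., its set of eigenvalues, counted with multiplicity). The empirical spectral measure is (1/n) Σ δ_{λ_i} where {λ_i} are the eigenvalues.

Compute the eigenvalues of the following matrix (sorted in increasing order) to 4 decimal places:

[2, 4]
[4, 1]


Since M is real symmetric, both eigenvalues are real; they are the roots of det(λI − M) = λ² − (tr M) λ + det M.
tr M = 2 + 1 = 3.
det M = 2·1 − 4² = 2 − 16 = -14.
Characteristic polynomial: λ² − 3λ − 14 = 0.
Discriminant Δ = (tr M)² − 4·det M = 9 − (-56) = 65; √Δ = 8.062258.
λ = (tr M ± √Δ)/2 = (3 ± 8.062258)/2, giving (tr M − √Δ)/2 = -2.5311 and (tr M + √Δ)/2 = 5.5311.

Eigenvalues sorted in increasing order: [-2.5311, 5.5311].


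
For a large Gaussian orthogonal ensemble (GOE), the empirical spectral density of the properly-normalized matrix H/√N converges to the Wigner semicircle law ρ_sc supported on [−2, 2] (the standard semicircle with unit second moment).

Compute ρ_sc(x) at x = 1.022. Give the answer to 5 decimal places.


ρ_sc(x) = (1/(2π)) √(4 − x²). With x = 1.022:
  4 − x² = 4 − (1.022)² = 4 − 1.044484 = 2.955516.
  √(4 − x²) = 1.719161.
  1/(2π) = 0.159155.
  ρ_sc(1.022) = 0.159155 · 1.719161 = 0.273613.

Rounded to 5 decimal places: ρ_sc(1.022) ≈ 0.27361.


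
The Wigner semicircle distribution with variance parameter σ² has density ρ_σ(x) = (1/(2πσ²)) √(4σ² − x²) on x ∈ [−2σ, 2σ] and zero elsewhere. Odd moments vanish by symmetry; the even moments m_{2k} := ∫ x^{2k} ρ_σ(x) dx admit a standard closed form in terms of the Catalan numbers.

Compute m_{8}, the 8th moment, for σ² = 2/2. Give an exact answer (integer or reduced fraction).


By the scaled semicircle moment identity, m_{2k} = σ^{2k} · C_k with k = 4.
C_4 = (1/(k+1)) · C(2k, k) = (1/5) · C(8, 4) = (1/5) · 70 = 14.
σ^{2k} = (σ²)^k = (2/2)^4 = 1.

Therefore m_{8} = σ^{8} · C_4 = 1 · 14 = 14.


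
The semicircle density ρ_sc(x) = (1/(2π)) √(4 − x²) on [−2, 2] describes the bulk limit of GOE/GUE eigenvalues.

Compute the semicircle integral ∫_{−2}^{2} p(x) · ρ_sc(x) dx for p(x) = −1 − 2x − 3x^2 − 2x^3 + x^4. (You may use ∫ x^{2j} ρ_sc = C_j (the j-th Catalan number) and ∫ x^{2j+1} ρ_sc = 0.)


Write p(x) = Σ a_i x^i, split into monomials and integrate each against ρ_sc separately.
Using ∫ x^{2j} ρ_sc = C_j = (1/(j+1)) C(2j, j) (Catalan numbers) and ∫ x^{2j+1} ρ_sc = 0 (odd monomials vanish by symmetry):
  i = 0 (even): a_0 · C_{0} = -1 · 1 = -1
  i = 1 (odd): ∫ x^1 ρ_sc = 0 (vanishes)
  i = 2 (even): a_2 · C_{1} = -3 · 1 = -3
  i = 3 (odd): ∫ x^3 ρ_sc = 0 (vanishes)
  i = 4 (even): a_4 · C_{2} = 1 · 2 = 2

Summing the contributions: ∫_{−2}^{2} p(x) ρ_sc(x) dx = (-1) + (-3) + 2 = -2.


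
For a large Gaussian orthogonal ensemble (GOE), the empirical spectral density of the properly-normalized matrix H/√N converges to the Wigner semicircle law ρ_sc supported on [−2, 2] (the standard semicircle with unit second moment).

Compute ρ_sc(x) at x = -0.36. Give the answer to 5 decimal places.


ρ_sc(x) = (1/(2π)) √(4 − x²). With x = -0.36:
  4 − x² = 4 − (-0.36)² = 4 − 0.129600 = 3.870400.
  √(4 − x²) = 1.967333.
  1/(2π) = 0.159155.
  ρ_sc(-0.36) = 0.159155 · 1.967333 = 0.313111.

Rounded to 5 decimal places: ρ_sc(-0.36) ≈ 0.31311.


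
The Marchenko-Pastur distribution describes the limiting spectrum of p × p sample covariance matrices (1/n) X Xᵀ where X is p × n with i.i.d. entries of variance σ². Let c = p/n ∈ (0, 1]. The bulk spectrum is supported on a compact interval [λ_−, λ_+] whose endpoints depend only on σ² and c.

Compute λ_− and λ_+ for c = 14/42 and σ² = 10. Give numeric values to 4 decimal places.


c = 14/42 = 0.333333; √c = 0.577350.
λ_− = σ² (1 − √c)² = 10 · (1 − 0.577350)² = 10 · (0.422650)² = 1.786328.
λ_+ = σ² (1 + √c)² = 10 · (1 + 0.577350)² = 10 · (1.577350)² = 24.880339.

Rounded to 4 decimal places: λ_− ≈ 1.7863, λ_+ ≈ 24.8803.


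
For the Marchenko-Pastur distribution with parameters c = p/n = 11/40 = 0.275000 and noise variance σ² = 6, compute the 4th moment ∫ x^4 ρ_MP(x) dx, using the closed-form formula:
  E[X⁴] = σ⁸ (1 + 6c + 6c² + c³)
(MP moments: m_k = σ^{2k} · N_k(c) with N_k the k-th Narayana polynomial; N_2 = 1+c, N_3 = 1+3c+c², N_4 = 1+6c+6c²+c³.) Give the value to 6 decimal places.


E[X⁴] = σ⁸ (1 + 6c + 6c² + c³) (fourth MP moment). With σ² = 6 (so σ⁸ = 1296) and c = 11/40 = 0.275000: E[X⁴] = 1296 · (1 + 6·0.275000 + 6·(0.275000)² + (0.275000)³) = 1296 · 3.124547.

So E[X^4] = 4049.412750.


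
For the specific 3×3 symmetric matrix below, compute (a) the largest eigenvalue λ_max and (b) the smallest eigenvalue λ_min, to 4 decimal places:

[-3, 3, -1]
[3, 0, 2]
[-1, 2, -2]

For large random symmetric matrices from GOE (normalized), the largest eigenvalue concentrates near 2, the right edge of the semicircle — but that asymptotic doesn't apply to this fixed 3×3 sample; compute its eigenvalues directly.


Since M is real symmetric, all three eigenvalues are real; they are the roots of det(λI − M) = λ³ − (tr M) λ² + s λ − det M, where s is the sum of the principal 2×2 minors.
tr M = -3 + 0 + (-2) = -5.
s = ((-3)·0 − 3²) + ((-3)·(-2) − (-1)²) + (0·(-2) − 2²) = -9 + 5 + (-4) = -8.
det M (expand along row 1) = (-3)·(-4) − 3·(-4) + (-1)·6 = 18.
Characteristic polynomial: λ³ + 5λ² − 8λ − 18 = 0.
Substitute λ = y + (tr M)/3 = y − 1.666667 to remove the quadratic term: y³ + p·y + q = 0 with p = s − (tr M)²/3 = -16.333333 and q = −2(tr M)³/27 + (tr M)·s/3 − det M = 4.592593.
Three real roots ⇒ use the trigonometric (Viète) form: r = 2√(−p/3) = 4.666667, φ = arccos(3q/(p·r)) = arccos(-0.180758) = 1.752553 rad.
y_k = r·cos(φ/3 − 2πk/3) for k = 0, 1, 2 gives y = 3.892757, 0.282560, -4.175317.
λ_k = y_k − 1.666667 gives λ = 2.2261, -1.3841, -5.8420 (check: the sum is -5.0000 = tr M).

Hence λ_max = 2.2261 and λ_min = -5.8420.
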